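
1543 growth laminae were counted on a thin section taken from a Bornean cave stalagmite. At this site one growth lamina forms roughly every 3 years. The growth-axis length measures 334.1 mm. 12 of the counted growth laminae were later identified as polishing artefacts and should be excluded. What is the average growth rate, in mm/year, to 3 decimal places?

0.073 mm/year

After corrections the count is 1543 − 12 = 1531 growth laminae.
At 3 years per growth lamina, 1531 × 3 = 4593 years.
334.1 mm over 4593 years gives 334.1 / 4593 ≈ 0.073 mm/year.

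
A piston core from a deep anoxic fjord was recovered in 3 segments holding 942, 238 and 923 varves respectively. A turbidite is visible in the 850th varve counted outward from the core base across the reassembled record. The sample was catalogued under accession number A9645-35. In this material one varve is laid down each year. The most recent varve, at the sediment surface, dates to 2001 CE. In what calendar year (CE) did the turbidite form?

Total varves = 942 + 238 + 923 = 2103.
The turbidite sits at varve 850 from the core base, so 2103 − 850 = 1253 varves formed after it.
2001 − 1253 = 748 CE.

748 CE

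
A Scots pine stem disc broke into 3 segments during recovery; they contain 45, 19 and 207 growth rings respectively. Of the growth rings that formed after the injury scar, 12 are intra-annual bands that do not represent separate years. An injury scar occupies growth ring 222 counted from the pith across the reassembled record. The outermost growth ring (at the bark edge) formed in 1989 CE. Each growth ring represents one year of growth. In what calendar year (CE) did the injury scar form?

Total growth rings = 45 + 19 + 207 = 271.
Between growth ring 222 and the bark edge there are 271 − 222 = 49 growth rings.
49 − 12 false = 37 true growth rings after the injury scar.
The growth ring at the bark edge is 1989 CE, so the injury scar dates to 1989 − 37 = 1952 CE.

1952 CE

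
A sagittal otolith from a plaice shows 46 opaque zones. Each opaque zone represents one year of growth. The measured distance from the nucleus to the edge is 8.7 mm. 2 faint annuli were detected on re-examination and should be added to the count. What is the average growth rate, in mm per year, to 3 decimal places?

0.181 mm per year

True opaque zone count = 46 + 2 = 48.
8.7 mm over 48 years gives 8.7 / 48 ≈ 0.181 mm per year.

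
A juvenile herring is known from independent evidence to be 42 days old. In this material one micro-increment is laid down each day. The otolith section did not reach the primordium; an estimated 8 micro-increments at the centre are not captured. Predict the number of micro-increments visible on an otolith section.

34 micro-increments

At one micro-increment per day, 42 days correspond to 42 micro-increments.
42 − 8 missed = 34 micro-increments expected in the prepared section.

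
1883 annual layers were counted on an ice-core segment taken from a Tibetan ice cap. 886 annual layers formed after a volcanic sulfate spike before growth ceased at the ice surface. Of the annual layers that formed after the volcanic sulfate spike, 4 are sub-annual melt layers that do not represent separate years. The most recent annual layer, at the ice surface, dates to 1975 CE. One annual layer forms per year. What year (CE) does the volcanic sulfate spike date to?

1093 CE

886 annual layers post-date the volcanic sulfate spike.
Excluding 4 false annual layers: 886 − 4 = 882.
Counting back 882 years from 1975 CE places the volcanic sulfate spike in 1975 − 882 = 1093 CE.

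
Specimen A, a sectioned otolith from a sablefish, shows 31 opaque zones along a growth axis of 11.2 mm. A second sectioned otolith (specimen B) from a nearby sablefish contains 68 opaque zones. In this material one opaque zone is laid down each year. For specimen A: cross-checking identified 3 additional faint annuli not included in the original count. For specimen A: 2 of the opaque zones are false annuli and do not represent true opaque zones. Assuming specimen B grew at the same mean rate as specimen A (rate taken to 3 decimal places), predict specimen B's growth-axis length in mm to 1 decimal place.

23.8 mm

Specimen A: true opaque zone count = 31 − 2 + 3 = 32.
A: Extension rate ≈ 11.2 / 32 = 0.350 mm/year.
Length of B = 0.350 × 68 = 23.8 mm.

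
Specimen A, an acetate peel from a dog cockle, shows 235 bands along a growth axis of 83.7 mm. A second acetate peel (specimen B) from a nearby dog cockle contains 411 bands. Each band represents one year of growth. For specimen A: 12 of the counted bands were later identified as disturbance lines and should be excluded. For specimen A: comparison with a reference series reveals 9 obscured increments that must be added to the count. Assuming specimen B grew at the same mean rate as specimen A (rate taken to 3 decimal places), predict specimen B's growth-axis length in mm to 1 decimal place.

148.4 mm

Specimen A: after corrections the count is 235 − 12 + 9 = 232 bands.
A: Extension rate ≈ 83.7 / 232 = 0.361 mm/yr.
B's length ≈ 0.361 × 411 = 148.4 mm.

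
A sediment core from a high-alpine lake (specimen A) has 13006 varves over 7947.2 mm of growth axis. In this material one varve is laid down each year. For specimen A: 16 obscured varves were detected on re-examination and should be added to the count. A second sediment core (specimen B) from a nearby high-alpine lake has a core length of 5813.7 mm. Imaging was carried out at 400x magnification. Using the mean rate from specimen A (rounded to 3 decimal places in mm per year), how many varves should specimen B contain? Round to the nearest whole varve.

9531 varves

Specimen A: after corrections the count is 13006 + 16 = 13022 varves.
A: 7947.2 mm over 13022 years gives 7947.2 / 13022 ≈ 0.610 mm/yr.
B spans 5813.7 / 0.610 = 9530.66 years ≈ 9531 varves.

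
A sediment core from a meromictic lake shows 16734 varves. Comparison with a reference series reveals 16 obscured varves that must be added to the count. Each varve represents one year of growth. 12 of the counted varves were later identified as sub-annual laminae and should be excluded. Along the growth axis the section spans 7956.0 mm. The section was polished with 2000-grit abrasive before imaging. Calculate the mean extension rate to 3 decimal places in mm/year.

Correcting the raw count gives 16734 − 12 + 16 = 16738 true varves.
Extension rate ≈ 7956.0 / 16738 = 0.475 mm/year.

0.475 mm/year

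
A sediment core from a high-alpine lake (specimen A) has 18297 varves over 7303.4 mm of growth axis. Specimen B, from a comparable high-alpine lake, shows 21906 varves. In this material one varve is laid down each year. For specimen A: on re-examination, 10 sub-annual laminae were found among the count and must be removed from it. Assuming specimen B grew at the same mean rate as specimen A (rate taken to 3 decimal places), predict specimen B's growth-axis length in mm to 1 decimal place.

Specimen A: after corrections the count is 18297 − 10 = 18287 varves.
A: Mean rate = 7303.4 mm / 18287 years ≈ 0.399 mm per year.
For B, 0.399 mm/year × 21906 years = 8740.5 mm.

8740.5 mm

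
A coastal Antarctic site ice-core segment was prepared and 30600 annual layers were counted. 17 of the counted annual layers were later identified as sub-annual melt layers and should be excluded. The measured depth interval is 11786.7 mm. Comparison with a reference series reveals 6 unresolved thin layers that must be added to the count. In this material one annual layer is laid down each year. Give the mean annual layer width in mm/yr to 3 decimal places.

0.385 mm/yr

Adjusted count: 30600 − 17 + 6 = 30589 annual layers.
Extension rate ≈ 11786.7 / 30589 = 0.385 mm/yr.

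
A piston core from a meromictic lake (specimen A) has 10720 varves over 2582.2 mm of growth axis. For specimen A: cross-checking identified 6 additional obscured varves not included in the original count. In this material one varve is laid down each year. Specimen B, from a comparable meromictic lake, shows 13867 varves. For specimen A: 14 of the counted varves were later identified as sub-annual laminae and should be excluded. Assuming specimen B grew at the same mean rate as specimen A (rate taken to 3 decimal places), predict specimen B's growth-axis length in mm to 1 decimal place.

3341.9 mm

Specimen A: true varve count = 10720 − 14 + 6 = 10712.
A: Mean rate = 2582.2 mm / 10712 years ≈ 0.241 mm per year.
For B, 0.241 mm/year × 13867 years = 3341.9 mm.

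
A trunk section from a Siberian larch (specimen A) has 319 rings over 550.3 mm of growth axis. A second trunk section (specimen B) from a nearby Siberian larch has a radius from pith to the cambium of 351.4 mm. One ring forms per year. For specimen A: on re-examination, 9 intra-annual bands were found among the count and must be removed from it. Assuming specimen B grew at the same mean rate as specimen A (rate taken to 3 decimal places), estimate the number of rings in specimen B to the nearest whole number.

198 rings

Specimen A: true ring count = 319 − 9 = 310.
A: Mean rate = 550.3 mm / 310 years ≈ 1.775 mm per year.
For B, 351.4 / 1.775 = 197.97 years ≈ 198 rings.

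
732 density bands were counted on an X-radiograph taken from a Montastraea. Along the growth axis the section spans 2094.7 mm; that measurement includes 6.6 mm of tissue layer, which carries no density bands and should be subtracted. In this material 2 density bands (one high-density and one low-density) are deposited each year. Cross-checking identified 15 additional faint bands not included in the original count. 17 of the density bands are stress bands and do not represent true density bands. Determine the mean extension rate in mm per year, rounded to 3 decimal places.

After corrections the count is 732 − 17 + 15 = 730 density bands.
Dividing by 2 density bands per year: 730 / 2 = 365 years.
Removing the 6.6 mm offcut leaves 2094.7 − 6.6 = 2088.1 mm.
2088.1 mm over 365 years gives 2088.1 / 365 ≈ 5.721 mm per year.

5.721 mm per year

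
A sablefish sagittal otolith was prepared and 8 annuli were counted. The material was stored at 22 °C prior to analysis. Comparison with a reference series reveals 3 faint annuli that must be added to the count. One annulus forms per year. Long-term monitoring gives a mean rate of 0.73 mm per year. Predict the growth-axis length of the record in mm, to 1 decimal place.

8.0 mm

Adjusted count: 8 + 3 = 11 annuli.
Length ≈ 0.73 × 11 = 8.0 mm.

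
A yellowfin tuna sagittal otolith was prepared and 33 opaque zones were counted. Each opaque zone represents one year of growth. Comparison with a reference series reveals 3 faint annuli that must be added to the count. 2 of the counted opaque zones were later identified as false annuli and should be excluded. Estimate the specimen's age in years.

34 years

True opaque zone count = 33 − 2 + 3 = 34.
At one opaque zone per year, that is 34 years.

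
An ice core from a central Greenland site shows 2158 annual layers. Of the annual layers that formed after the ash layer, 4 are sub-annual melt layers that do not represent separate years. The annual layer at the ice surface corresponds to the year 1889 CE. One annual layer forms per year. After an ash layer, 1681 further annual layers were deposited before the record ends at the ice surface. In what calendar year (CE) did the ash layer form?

212 CE

1681 annual layers formed after the ash layer.
Removing the 4 false annual layers leaves 1681 − 4 = 1677 true annual layers beyond the ash layer.
1889 − 1677 = 212 CE.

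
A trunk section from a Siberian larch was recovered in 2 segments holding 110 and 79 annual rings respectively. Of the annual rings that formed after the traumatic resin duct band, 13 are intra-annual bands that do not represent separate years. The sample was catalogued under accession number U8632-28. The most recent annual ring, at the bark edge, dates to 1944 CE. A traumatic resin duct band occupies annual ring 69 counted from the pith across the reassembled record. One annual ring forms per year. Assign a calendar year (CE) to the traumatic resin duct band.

1837 CE

Total annual rings = 110 + 79 = 189.
189 − 69 = 120 annual rings lie beyond the traumatic resin duct band toward the bark edge.
120 − 13 false = 107 true annual rings after the traumatic resin duct band.
The annual ring at the bark edge is 1944 CE, so the traumatic resin duct band dates to 1944 − 107 = 1837 CE.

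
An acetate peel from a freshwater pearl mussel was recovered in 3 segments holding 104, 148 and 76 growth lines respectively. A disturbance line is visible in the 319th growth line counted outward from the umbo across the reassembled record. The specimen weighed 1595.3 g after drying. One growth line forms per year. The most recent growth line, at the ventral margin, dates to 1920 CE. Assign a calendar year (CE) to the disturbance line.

Total growth lines = 104 + 148 + 76 = 328.
The disturbance line sits at growth line 319 from the umbo, so 328 − 319 = 9 growth lines formed after it.
Counting back 9 years from 1920 CE places the disturbance line in 1920 − 9 = 1911 CE.

1911 CE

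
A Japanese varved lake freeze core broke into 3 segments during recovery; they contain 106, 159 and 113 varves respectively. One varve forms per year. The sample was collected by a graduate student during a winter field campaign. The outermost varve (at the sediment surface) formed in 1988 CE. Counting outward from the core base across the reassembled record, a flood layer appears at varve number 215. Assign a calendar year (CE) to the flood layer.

1825 CE

Total varves = 106 + 159 + 113 = 378.
378 − 215 = 163 varves lie beyond the flood layer toward the sediment surface.
Counting back 163 years from 1988 CE places the flood layer in 1988 − 163 = 1825 CE.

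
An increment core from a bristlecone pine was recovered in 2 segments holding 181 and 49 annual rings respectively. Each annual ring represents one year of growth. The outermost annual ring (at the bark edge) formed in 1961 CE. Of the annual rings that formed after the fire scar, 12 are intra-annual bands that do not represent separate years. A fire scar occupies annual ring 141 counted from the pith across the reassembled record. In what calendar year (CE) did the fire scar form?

Total annual rings = 181 + 49 = 230.
230 − 141 = 89 annual rings lie beyond the fire scar toward the bark edge.
Excluding 12 false annual rings: 89 − 12 = 77.
The annual ring at the bark edge is 1961 CE, so the fire scar dates to 1961 − 77 = 1884 CE.

1884 CE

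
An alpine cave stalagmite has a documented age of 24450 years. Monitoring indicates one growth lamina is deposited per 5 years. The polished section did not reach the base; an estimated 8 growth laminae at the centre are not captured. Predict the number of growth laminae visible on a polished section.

4882 growth laminae

At 5 years per growth lamina, 24450 / 5 = 4890 growth laminae are expected.
Less the 8 uncaptured growth laminae: 4890 − 8 = 4882.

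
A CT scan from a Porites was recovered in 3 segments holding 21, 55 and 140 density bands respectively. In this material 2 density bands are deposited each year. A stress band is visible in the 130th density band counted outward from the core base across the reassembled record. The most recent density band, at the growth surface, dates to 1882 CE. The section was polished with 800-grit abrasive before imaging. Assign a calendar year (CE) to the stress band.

1839 CE

Total density bands = 21 + 55 + 140 = 216.
The stress band sits at density band 130 from the core base, so 216 − 130 = 86 density bands formed after it.
With 2 density bands per year, 86 / 2 = 43 years.
Counting back 43 years from 1882 CE places the stress band in 1882 − 43 = 1839 CE.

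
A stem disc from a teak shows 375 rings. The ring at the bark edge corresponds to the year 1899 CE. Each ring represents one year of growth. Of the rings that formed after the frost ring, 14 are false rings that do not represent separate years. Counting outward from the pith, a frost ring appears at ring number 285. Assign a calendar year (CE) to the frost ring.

Between ring 285 and the bark edge there are 375 − 285 = 90 rings.
Excluding 14 false rings: 90 − 14 = 76.
Counting back 76 years from 1899 CE places the frost ring in 1899 − 76 = 1823 CE.

1823 CE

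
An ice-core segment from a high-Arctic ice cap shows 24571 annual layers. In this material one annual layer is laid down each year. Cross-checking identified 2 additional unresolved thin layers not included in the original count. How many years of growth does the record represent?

True annual layer count = 24571 + 2 = 24573.
At one annual layer per year, that is 24573 years.

24573 yr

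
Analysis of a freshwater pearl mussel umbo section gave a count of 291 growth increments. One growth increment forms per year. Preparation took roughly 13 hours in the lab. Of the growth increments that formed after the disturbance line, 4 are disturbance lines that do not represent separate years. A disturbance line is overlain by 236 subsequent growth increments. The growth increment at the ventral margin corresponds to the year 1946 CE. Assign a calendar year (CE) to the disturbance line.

236 growth increments formed after the disturbance line.
Excluding 4 false growth increments: 236 − 4 = 232.
Counting back 232 years from 1946 CE places the disturbance line in 1946 − 232 = 1714 CE.

1714 CE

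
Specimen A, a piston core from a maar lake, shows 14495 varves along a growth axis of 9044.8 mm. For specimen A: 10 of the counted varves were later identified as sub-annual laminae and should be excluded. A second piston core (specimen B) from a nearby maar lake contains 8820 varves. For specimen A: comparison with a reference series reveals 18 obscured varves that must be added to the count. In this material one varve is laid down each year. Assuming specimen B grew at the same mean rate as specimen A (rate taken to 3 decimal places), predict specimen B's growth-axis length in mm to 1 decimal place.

5503.7 mm

Specimen A: correcting the raw count gives 14495 − 10 + 18 = 14503 true varves.
A: Extension rate ≈ 9044.8 / 14503 = 0.624 mm/yr.
B's length ≈ 0.624 × 8820 = 5503.7 mm.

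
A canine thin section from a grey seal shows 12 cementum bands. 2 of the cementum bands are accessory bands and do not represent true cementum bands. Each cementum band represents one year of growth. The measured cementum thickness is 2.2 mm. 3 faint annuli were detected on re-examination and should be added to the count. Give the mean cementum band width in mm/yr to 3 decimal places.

0.169 mm/yr

True cementum band count = 12 − 2 + 3 = 13.
Extension rate ≈ 2.2 / 13 = 0.169 mm/yr.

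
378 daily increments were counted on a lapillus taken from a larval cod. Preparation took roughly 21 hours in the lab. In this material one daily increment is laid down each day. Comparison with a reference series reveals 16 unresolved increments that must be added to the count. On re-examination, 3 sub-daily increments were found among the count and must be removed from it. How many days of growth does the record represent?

391 days

Adjusted count: 378 − 3 + 16 = 391 daily increments.
One daily increment per day makes the duration 391 days.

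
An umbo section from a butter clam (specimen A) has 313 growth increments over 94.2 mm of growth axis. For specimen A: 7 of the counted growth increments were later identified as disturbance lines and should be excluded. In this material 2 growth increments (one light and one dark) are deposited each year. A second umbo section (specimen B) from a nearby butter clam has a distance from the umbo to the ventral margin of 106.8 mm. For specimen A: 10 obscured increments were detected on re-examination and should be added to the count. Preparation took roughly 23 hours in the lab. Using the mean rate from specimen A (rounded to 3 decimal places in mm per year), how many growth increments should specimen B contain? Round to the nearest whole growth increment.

Specimen A: after corrections the count is 313 − 7 + 10 = 316 growth increments.
Specimen A: with 2 growth increments per year, 316 / 2 = 158 years.
A: 94.2 mm over 158 years gives 94.2 / 158 ≈ 0.596 mm/year.
For B, 106.8 / 0.596 = 179.19 years; at 2 growth increments per year that is 179.19 × 2 ≈ 358 growth increments.

358 growth increments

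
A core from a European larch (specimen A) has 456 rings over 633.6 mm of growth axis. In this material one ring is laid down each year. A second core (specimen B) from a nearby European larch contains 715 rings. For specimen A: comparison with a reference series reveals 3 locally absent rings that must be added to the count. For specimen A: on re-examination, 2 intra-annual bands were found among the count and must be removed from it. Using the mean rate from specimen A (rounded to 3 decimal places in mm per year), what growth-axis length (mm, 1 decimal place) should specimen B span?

991.0 mm

Specimen A: true ring count = 456 − 2 + 3 = 457.
A: Extension rate ≈ 633.6 / 457 = 1.386 mm per year.
B's length ≈ 1.386 × 715 = 991.0 mm.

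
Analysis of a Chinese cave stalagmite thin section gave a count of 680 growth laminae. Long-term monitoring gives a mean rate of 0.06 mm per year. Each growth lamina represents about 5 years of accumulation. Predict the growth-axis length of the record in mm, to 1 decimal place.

204.0 mm

At 5 years per growth lamina, 680 × 5 = 3400 years.
3400 years at 0.06 mm/year gives 0.06 × 3400 = 204.0 mm.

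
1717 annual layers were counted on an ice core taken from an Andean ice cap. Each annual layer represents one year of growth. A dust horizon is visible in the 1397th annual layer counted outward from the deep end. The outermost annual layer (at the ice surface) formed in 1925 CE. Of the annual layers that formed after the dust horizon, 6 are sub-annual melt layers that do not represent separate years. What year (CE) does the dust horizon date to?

Between annual layer 1397 and the ice surface there are 1717 − 1397 = 320 annual layers.
Removing the 6 false annual layers leaves 320 − 6 = 314 true annual layers beyond the dust horizon.
Counting back 314 years from 1925 CE places the dust horizon in 1925 − 314 = 1611 CE.

1611 CE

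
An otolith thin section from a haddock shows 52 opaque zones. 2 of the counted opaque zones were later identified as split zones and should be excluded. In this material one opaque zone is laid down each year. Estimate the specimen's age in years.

Adjusted count: 52 − 2 = 50 opaque zones.
At one opaque zone per year, that is 50 years.

50 yr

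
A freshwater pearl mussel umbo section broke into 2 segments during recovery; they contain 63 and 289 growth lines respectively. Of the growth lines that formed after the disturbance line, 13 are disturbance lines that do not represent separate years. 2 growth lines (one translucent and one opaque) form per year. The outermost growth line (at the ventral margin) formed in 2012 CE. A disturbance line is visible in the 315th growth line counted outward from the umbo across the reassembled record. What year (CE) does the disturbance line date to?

Total growth lines = 63 + 289 = 352.
352 − 315 = 37 growth lines lie beyond the disturbance line toward the ventral margin.
Removing the 13 false growth lines leaves 37 − 13 = 24 true growth lines beyond the disturbance line.
Dividing by 2 growth lines per year: 24 / 2 = 12 years.
The growth line at the ventral margin is 2012 CE, so the disturbance line dates to 2012 − 12 = 2000 CE.

2000 CE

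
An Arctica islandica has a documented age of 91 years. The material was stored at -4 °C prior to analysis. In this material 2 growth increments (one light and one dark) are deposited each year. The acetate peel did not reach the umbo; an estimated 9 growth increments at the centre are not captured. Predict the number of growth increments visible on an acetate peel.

173 growth increments

91 years at 2 growth increments per year gives 91 × 2 = 182 growth increments.
Less the 9 uncaptured growth increments: 182 − 9 = 173.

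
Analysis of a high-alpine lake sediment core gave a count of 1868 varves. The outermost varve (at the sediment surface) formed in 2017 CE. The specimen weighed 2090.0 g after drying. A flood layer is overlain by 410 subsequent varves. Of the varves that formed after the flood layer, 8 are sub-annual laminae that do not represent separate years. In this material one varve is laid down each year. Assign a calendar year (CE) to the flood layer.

1615 CE

410 varves formed after the flood layer.
Removing the 8 false varves leaves 410 − 8 = 402 true varves beyond the flood layer.
Counting back 402 years from 2017 CE places the flood layer in 2017 − 402 = 1615 CE.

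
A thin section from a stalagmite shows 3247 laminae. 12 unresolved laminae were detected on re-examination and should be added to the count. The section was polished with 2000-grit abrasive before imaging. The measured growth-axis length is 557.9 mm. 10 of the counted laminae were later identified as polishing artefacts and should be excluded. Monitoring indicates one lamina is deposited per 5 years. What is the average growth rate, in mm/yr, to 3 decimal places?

0.034 mm/yr

Correcting the raw count gives 3247 − 10 + 12 = 3249 true laminae.
Multiplying by 5 years per lamina: 3249 × 5 = 16245 years.
Mean rate = 557.9 mm / 16245 years ≈ 0.034 mm/yr.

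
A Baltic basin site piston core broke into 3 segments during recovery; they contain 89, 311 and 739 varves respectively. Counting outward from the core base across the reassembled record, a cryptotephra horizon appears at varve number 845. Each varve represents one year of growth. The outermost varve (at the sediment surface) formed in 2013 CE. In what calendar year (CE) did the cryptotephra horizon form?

1719 CE

Total varves = 89 + 311 + 739 = 1139.
Between varve 845 and the sediment surface there are 1139 − 845 = 294 varves.
Counting back 294 years from 2013 CE places the cryptotephra horizon in 2013 − 294 = 1719 CE.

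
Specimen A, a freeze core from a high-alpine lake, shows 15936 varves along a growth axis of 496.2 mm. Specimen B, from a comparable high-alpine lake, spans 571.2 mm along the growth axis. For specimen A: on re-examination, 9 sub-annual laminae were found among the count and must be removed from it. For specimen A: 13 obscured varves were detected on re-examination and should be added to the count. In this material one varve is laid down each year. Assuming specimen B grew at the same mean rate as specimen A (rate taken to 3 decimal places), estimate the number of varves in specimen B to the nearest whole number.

18426 varves

Specimen A: adjusted count: 15936 − 9 + 13 = 15940 varves.
A: Mean rate = 496.2 mm / 15940 years ≈ 0.031 mm/year.
B spans 571.2 / 0.031 = 18425.81 years ≈ 18426 varves.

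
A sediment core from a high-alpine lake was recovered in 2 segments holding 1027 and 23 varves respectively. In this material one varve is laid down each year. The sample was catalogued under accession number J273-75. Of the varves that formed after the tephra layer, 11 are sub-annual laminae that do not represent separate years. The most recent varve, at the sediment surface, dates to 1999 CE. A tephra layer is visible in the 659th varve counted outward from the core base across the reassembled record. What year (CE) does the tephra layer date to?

1619 CE

Total varves = 1027 + 23 = 1050.
1050 − 659 = 391 varves lie beyond the tephra layer toward the sediment surface.
Excluding 11 false varves: 391 − 11 = 380.
The varve at the sediment surface is 1999 CE, so the tephra layer dates to 1999 − 380 = 1619 CE.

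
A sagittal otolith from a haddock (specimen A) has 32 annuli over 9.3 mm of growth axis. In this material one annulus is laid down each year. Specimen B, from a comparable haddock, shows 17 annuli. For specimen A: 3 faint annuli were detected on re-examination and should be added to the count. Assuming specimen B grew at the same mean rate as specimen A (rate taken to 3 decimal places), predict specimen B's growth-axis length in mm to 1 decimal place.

4.5 mm

Specimen A: adjusted count: 32 + 3 = 35 annuli.
A: Mean rate = 9.3 mm / 35 years ≈ 0.266 mm/year.
B's length ≈ 0.266 × 17 = 4.5 mm.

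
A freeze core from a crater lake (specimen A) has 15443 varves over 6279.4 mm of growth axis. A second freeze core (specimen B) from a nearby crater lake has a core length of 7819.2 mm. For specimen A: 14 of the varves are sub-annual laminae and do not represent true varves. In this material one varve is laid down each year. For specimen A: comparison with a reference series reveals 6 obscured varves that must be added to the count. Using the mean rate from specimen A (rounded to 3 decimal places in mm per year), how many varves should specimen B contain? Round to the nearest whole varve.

Specimen A: after corrections the count is 15443 − 14 + 6 = 15435 varves.
A: 6279.4 mm over 15435 years gives 6279.4 / 15435 ≈ 0.407 mm/yr.
Specimen B: 7819.2 mm / 0.407 mm per year = 19211.79 years ≈ 19212 varves.

19212 varves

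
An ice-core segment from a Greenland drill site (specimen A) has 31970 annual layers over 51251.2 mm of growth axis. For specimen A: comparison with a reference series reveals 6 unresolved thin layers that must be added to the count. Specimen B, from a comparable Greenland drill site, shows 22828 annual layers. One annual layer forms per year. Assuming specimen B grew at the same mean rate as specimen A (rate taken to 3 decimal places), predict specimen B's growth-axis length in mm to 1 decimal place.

Specimen A: after corrections the count is 31970 + 6 = 31976 annual layers.
A: Mean rate = 51251.2 mm / 31976 years ≈ 1.603 mm per year.
Length of B = 1.603 × 22828 = 36593.3 mm.

36593.3 mm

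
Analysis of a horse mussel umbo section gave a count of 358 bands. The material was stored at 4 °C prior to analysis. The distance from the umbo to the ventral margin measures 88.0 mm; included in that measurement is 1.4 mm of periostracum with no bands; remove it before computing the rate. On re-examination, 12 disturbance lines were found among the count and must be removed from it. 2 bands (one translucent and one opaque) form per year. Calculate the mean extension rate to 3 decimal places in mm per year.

0.501 mm per year

After corrections the count is 358 − 12 = 346 bands.
Dividing by 2 bands per year: 346 / 2 = 173 years.
Net length = 88.0 − 1.4 = 86.6 mm.
Mean rate = 86.6 mm / 173 years ≈ 0.501 mm per year.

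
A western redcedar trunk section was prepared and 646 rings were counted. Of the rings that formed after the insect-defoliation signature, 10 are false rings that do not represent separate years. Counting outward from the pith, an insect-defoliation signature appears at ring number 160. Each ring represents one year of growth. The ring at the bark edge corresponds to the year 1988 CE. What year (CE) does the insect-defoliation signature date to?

1512 CE

The insect-defoliation signature sits at ring 160 from the pith, so 646 − 160 = 486 rings formed after it.
Removing the 10 false rings leaves 486 − 10 = 476 true rings beyond the insect-defoliation signature.
The ring at the bark edge is 1988 CE, so the insect-defoliation signature dates to 1988 − 476 = 1512 CE.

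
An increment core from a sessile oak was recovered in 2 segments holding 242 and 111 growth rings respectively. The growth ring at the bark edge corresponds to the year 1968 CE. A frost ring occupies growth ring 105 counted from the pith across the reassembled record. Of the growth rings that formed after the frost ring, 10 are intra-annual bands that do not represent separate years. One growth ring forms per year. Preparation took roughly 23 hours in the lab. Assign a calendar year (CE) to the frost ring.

Total growth rings = 242 + 111 = 353.
353 − 105 = 248 growth rings lie beyond the frost ring toward the bark edge.
Removing the 10 false growth rings leaves 248 − 10 = 238 true growth rings beyond the frost ring.
The growth ring at the bark edge is 1968 CE, so the frost ring dates to 1968 − 238 = 1730 CE.

1730 CE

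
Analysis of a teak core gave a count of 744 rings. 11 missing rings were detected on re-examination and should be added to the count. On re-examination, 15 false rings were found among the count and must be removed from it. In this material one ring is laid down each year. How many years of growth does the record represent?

740 years

Adjusted count: 744 − 15 + 11 = 740 rings.
One ring per year makes the duration 740 years.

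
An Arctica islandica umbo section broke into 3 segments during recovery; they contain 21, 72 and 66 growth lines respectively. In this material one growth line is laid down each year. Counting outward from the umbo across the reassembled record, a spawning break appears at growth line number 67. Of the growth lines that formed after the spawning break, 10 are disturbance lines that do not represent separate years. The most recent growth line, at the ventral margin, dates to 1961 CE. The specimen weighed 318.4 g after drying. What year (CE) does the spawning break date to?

1879 CE

Total growth lines = 21 + 72 + 66 = 159.
The spawning break sits at growth line 67 from the umbo, so 159 − 67 = 92 growth lines formed after it.
Removing the 10 false growth lines leaves 92 − 10 = 82 true growth lines beyond the spawning break.
The growth line at the ventral margin is 1961 CE, so the spawning break dates to 1961 − 82 = 1879 CE.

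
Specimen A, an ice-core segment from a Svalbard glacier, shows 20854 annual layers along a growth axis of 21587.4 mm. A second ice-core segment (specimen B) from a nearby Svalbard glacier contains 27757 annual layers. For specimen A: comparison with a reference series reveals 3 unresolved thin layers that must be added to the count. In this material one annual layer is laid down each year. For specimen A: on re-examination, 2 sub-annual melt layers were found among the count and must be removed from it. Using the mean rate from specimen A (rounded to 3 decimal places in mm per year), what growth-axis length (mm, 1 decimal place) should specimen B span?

28728.5 mm

Specimen A: after corrections the count is 20854 − 2 + 3 = 20855 annual layers.
A: Mean rate = 21587.4 mm / 20855 years ≈ 1.035 mm/year.
B's length ≈ 1.035 × 27757 = 28728.5 mm.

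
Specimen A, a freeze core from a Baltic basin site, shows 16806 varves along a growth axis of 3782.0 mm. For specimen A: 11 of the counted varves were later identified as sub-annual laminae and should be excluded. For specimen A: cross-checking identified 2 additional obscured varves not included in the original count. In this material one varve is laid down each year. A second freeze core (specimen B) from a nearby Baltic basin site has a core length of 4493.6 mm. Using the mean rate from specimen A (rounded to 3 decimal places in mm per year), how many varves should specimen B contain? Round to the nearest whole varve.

19972 varves

Specimen A: correcting the raw count gives 16806 − 11 + 2 = 16797 true varves.
A: Extension rate ≈ 3782.0 / 16797 = 0.225 mm/year.
Specimen B: 4493.6 mm / 0.225 mm per year = 19971.56 years ≈ 19972 varves.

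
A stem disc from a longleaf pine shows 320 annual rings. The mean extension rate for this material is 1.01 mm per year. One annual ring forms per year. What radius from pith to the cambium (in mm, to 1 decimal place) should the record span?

320 years of growth are recorded.
Length ≈ 1.01 × 320 = 323.2 mm.

323.2 mm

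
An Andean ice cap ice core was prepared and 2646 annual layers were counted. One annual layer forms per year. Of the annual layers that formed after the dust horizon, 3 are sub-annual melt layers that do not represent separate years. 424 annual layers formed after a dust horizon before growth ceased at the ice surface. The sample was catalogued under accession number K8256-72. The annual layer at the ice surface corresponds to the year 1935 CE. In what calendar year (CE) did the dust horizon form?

424 annual layers formed after the dust horizon.
Removing the 3 false annual layers leaves 424 − 3 = 421 true annual layers beyond the dust horizon.
The annual layer at the ice surface is 1935 CE, so the dust horizon dates to 1935 − 421 = 1514 CE.

1514 CE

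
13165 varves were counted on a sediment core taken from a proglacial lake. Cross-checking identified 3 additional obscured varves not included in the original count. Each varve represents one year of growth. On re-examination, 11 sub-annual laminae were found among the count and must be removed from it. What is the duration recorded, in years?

Correcting the raw count gives 13165 − 11 + 3 = 13157 true varves.
At one varve per year, that is 13157 years.

13157 years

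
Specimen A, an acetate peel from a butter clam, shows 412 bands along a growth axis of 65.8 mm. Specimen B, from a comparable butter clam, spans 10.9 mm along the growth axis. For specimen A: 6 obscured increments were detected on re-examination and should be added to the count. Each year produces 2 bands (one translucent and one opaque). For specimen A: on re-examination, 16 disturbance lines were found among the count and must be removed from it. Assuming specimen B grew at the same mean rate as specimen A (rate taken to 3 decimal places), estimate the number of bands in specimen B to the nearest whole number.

Specimen A: correcting the raw count gives 412 − 16 + 6 = 402 true bands.
Specimen A: dividing by 2 bands per year: 402 / 2 = 201 years.
A: Extension rate ≈ 65.8 / 201 = 0.327 mm/yr.
For B, 10.9 / 0.327 = 33.33 years; at 2 bands per year that is 33.33 × 2 ≈ 67 bands.

67 bands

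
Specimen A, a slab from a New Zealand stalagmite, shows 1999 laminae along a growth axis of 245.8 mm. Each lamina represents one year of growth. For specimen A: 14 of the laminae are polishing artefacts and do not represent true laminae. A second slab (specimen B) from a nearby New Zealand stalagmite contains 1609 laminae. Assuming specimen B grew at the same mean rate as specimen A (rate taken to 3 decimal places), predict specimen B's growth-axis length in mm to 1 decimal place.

199.5 mm

Specimen A: adjusted count: 1999 − 14 = 1985 laminae.
A: Extension rate ≈ 245.8 / 1985 = 0.124 mm/yr.
B's length ≈ 0.124 × 1609 = 199.5 mm.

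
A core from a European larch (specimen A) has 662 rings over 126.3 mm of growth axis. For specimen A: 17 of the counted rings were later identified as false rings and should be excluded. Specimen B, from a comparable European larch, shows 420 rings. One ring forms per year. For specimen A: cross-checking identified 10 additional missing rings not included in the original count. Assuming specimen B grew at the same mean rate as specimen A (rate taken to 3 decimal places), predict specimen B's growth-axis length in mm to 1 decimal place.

81.1 mm

Specimen A: true ring count = 662 − 17 + 10 = 655.
A: 126.3 mm over 655 years gives 126.3 / 655 ≈ 0.193 mm/yr.
B's length ≈ 0.193 × 420 = 81.1 mm.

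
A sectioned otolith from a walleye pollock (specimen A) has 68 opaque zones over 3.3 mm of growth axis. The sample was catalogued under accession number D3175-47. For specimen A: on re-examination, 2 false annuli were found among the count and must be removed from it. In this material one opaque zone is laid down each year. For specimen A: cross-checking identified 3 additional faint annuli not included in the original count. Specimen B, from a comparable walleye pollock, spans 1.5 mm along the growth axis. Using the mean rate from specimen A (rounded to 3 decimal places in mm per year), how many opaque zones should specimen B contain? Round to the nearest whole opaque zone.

Specimen A: adjusted count: 68 − 2 + 3 = 69 opaque zones.
A: Mean rate = 3.3 mm / 69 years ≈ 0.048 mm per year.
Specimen B: 1.5 mm / 0.048 mm per year = 31.25 years ≈ 31 opaque zones.

31 opaque zones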